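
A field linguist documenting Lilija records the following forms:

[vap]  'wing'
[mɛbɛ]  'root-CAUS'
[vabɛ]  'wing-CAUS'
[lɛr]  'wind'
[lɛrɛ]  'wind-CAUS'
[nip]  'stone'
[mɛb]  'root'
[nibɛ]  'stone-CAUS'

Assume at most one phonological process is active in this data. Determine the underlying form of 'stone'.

/nip/

The root 'stone' surfaces as [nibɛ] and [nip], with a stem-final [b] ~ [p] alternation.
If /b/ were underlying and a rule turned it into [p] in isolation, 'root' would also alternate; but it has [b] in both [mɛbɛ] and [mɛb].
The alternation reflects intervocalic voicing: voiceless stops become voiced between vowels. /p/ is underlying.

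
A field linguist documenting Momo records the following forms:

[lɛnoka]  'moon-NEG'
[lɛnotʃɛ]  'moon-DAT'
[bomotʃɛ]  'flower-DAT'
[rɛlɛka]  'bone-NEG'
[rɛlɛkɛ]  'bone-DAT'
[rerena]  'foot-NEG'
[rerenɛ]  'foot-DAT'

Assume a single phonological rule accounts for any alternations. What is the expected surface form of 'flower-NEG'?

[bomoka]

The root 'moon' surfaces as [lɛnoka] and [lɛnotʃɛ], with a stem-final [k] ~ [tʃ] alternation.
If /k/ were underlying and a rule turned it into [tʃ] before the DAT suffix, 'bone' would also alternate; but it has [k] in both [rɛlɛka] and [rɛlɛkɛ].
Therefore /tʃ/ is basic and [k] is derived by depalatalization (palato-alveolar /tʃ/ becomes [k] when no front vowel follows).
From [bomotʃɛ] the stem 'flower' is /bomotʃ/; when no front vowel follows this yields [bomoka].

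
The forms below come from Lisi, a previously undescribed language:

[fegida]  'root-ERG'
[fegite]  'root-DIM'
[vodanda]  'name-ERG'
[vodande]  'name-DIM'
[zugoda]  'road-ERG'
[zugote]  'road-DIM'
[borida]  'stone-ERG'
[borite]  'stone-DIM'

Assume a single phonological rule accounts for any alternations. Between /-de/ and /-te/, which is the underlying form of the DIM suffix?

The DIM morpheme has two allomorphs, [-de] and [-te].
The ERG suffix, which begins with [d], is invariant after every stem; so [d] is not altered by any rule here.
The DIM suffix is therefore /-te/ underlyingly, with post-nasal voicing: voiceless stops become voiced after a nasal.

/-te/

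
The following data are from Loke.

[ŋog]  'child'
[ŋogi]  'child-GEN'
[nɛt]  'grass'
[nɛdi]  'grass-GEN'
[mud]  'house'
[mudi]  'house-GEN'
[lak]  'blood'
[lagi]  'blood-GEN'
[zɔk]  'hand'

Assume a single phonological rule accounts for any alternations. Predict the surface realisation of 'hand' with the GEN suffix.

The root 'blood' surfaces as [lak] and [lagi], with a stem-final [k] ~ [g] alternation.
But 'child' keeps [g] in both environments ([ŋog], [ŋogi]), so there is no rule changing /g/ to [k] in isolation.
Therefore /k/ is basic and [g] is derived by intervocalic voicing (voiceless stops become voiced between vowels).
The one attested form of 'hand', [zɔk], shows underlying /zɔk/. Applying the same rule between vowels gives [zɔgi].

[zɔgi]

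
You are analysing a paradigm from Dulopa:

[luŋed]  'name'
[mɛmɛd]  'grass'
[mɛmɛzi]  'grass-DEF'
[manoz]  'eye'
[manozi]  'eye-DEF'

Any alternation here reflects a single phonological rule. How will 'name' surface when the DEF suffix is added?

[luŋezi]

In [mɛmɛd] and [mɛmɛzi] the final segment of 'grass' alternates: [d] ~ [z].
Compare 'eye', with invariant [z] in [manoz] and [manozi]: an analysis with underlying /z/ and a rule producing [d] in isolation would wrongly predict alternation here too.
Therefore /d/ is basic and [z] is derived by intervocalic spirantization (voiced stops become fricatives between vowels).
The one attested form of 'name', [luŋed], shows underlying /luŋed/. Applying the same rule between vowels gives [luŋezi].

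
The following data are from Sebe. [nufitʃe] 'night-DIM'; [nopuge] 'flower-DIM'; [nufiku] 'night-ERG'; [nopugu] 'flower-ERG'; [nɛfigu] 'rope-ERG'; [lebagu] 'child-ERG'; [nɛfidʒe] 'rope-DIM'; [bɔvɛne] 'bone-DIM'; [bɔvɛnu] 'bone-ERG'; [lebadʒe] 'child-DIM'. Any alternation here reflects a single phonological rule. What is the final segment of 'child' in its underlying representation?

/dʒ/

The root 'child' surfaces as [lebadʒe] and [lebagu], with a stem-final [dʒ] ~ [g] alternation.
The stem 'flower' ([nopuge], [nopugu]) shows [g] unchanged in both environments, so [g] cannot be basic with [dʒ] derived before the DIM suffix.
Therefore /dʒ/ is basic and [g] is derived by depalatalization (palato-alveolar /tʃ/ and /dʒ/ become [k] and [g] when no front vowel follows).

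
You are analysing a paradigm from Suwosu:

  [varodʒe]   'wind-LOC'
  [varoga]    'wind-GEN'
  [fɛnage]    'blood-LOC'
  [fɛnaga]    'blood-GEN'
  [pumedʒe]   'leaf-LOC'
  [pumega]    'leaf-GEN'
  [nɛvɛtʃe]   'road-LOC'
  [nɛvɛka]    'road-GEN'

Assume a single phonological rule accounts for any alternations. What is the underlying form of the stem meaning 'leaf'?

/pumedʒ/

In [pumedʒe] and [pumega] the final segment of 'leaf' alternates: [dʒ] ~ [g].
But 'blood' keeps [g] in both environments ([fɛnage], [fɛnaga]), so there is no rule changing /g/ to [dʒ] before the LOC suffix.
The underlying segment must be /dʒ/; palato-alveolar /tʃ/ and /dʒ/ become [k] and [g] when no front vowel follows, yielding [g] there.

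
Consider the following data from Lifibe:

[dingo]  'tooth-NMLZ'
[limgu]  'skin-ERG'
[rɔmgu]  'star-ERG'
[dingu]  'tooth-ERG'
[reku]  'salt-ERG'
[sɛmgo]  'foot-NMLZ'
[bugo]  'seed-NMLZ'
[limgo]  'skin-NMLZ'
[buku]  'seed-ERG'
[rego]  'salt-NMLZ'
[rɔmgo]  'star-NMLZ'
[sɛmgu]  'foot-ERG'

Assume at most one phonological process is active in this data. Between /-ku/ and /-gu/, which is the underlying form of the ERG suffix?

The ERG morpheme has two allomorphs, [-gu] and [-ku].
By contrast the NMLZ suffix keeps its initial [g] throughout — that segment must be underlying.
So the underlying form is /-ku/, and voiceless stops become voiced after a nasal.

/-ku/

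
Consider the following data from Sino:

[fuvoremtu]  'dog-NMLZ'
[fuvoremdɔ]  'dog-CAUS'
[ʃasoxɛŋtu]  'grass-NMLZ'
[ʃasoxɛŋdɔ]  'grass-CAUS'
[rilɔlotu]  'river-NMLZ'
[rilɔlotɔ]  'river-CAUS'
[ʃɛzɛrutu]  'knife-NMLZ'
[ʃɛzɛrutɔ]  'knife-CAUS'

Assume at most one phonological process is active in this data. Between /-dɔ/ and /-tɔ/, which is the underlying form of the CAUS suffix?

The CAUS morpheme has two allomorphs, [-dɔ] and [-tɔ].
By contrast the NMLZ suffix keeps its initial [t] throughout — that segment must be underlying.
The CAUS suffix is therefore /-dɔ/ underlyingly, with post-vocalic devoicing: voiced stops become voiceless after a vowel.

/-dɔ/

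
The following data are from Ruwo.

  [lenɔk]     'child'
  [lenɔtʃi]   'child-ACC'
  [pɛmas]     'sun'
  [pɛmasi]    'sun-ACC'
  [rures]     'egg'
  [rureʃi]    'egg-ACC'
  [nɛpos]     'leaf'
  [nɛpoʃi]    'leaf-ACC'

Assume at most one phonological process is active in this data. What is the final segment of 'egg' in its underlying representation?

The stem for 'egg' ends in [s] in [rures] but [ʃ] in [rureʃi].
If /s/ were underlying and a rule turned it into [ʃ] before the ACC suffix, 'sun' would also alternate; but it has [s] in both [pɛmas] and [pɛmasi].
Therefore /ʃ/ is basic and [s] is derived by depalatalization (palato-alveolar /tʃ/ and /ʃ/ become [k] and [s] when no front vowel follows).

/ʃ/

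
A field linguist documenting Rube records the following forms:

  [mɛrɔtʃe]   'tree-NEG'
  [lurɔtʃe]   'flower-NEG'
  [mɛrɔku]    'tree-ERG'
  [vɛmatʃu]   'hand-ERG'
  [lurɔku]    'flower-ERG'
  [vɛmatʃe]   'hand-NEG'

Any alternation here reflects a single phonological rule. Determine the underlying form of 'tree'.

/mɛrɔk/

'tree' shows [tʃ] ~ [k] at the end of the stem ([mɛrɔtʃe] vs [mɛrɔku]).
Compare 'hand', with invariant [tʃ] in [vɛmatʃe] and [vɛmatʃu]: an analysis with underlying /tʃ/ and a rule producing [k] before the ERG suffix would wrongly predict alternation here too.
Therefore /k/ is basic and [tʃ] is derived by palatalization before a front vowel (/k/ becomes palato-alveolar [tʃ] before a front vowel).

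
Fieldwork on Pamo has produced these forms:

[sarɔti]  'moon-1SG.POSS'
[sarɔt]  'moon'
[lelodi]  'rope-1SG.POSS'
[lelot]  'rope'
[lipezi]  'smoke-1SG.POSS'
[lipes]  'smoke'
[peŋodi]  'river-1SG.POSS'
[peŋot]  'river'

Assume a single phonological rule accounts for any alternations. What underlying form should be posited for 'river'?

/peŋod/

'river' shows [d] ~ [t] at the end of the stem ([peŋodi] vs [peŋot]).
The stem 'moon' ([sarɔti], [sarɔt]) shows [t] unchanged in both environments, so [t] cannot be basic with [d] derived before the 1SG.POSS suffix.
So /d/ is underlying, and a rule of word-final obstruent devoicing — voiced obstruents become voiceless word-finally — gives [t].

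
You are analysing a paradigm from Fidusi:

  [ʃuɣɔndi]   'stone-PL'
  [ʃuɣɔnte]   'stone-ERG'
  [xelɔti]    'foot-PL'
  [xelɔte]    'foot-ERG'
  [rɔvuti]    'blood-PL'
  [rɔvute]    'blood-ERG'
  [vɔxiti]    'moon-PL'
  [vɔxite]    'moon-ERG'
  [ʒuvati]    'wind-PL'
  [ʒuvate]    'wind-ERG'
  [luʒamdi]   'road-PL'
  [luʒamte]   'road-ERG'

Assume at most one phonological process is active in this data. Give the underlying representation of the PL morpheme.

/-di/

The PL suffix surfaces as [-di] and [-ti], depending on the final segment of the stem.
By contrast the ERG suffix keeps its initial [t] throughout — that segment must be underlying.
So the underlying form is /-di/, and voiced stops become voiceless after a vowel.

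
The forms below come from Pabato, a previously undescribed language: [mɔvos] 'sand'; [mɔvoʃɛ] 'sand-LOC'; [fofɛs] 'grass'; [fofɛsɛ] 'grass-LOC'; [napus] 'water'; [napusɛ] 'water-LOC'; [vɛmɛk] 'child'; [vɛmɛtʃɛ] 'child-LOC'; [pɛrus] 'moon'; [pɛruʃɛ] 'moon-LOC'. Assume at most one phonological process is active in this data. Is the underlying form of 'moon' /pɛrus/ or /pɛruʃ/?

/pɛruʃ/

The stem for 'moon' ends in [s] in [pɛrus] but [ʃ] in [pɛruʃɛ].
But 'grass' keeps [s] in both environments ([fofɛs], [fofɛsɛ]), so there is no rule changing /s/ to [ʃ] before the LOC suffix.
So /ʃ/ is underlying, and a rule of depalatalization — palato-alveolar /tʃ/ and /ʃ/ become [k] and [s] when no front vowel follows — gives [s].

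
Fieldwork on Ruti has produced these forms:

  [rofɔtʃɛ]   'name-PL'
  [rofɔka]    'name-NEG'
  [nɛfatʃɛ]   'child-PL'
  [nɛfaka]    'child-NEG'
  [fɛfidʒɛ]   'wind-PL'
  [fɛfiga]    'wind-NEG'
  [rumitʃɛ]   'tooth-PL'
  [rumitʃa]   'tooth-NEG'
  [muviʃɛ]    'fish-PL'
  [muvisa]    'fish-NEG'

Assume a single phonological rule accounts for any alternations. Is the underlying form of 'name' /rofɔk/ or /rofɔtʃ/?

'name' shows [tʃ] ~ [k] at the end of the stem ([rofɔtʃɛ] vs [rofɔka]).
Compare 'tooth', with invariant [tʃ] in [rumitʃɛ] and [rumitʃa]: an analysis with underlying /tʃ/ and a rule producing [k] before the NEG suffix would wrongly predict alternation here too.
The underlying segment must be /k/; /k/, /g/ and /s/ become palato-alveolar [tʃ], [dʒ] and [ʃ] before a front vowel, yielding [tʃ] there.

/rofɔk/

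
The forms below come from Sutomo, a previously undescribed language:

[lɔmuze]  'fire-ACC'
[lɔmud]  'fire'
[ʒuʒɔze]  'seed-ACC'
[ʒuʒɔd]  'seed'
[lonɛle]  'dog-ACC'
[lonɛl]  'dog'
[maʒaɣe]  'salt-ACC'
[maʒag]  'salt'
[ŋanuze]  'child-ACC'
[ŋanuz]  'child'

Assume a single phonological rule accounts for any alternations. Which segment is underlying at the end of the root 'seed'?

/d/

The root 'seed' surfaces as [ʒuʒɔze] and [ʒuʒɔd], with a stem-final [z] ~ [d] alternation.
But 'child' keeps [z] in both environments ([ŋanuze], [ŋanuz]), so there is no rule changing /z/ to [d] in isolation.
Therefore /d/ is basic and [z] is derived by intervocalic spirantization (voiced stops become fricatives between vowels).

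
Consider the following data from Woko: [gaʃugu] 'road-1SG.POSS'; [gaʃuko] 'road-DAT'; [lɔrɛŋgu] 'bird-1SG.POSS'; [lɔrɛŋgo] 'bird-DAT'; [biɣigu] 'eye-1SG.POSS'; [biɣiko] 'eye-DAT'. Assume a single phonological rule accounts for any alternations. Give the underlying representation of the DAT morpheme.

/-ko/

The DAT morpheme has two allomorphs, [-go] and [-ko].
By contrast the 1SG.POSS suffix keeps its initial [g] throughout — that segment must be underlying.
The DAT suffix is therefore /-ko/ underlyingly, with post-nasal voicing: voiceless stops become voiced after a nasal.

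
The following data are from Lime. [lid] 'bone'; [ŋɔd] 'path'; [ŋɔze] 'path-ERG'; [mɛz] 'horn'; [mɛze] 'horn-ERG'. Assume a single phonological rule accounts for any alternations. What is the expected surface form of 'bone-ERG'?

'path' shows [d] ~ [z] at the end of the stem ([ŋɔd] vs [ŋɔze]).
Compare 'horn', with invariant [z] in [mɛz] and [mɛze]: an analysis with underlying /z/ and a rule producing [d] in isolation would wrongly predict alternation here too.
So /d/ is underlying, and a rule of intervocalic spirantization — voiced stops become fricatives between vowels — gives [z].
From [lid] the stem 'bone' is /lid/; between vowels this yields [lize].

[lize]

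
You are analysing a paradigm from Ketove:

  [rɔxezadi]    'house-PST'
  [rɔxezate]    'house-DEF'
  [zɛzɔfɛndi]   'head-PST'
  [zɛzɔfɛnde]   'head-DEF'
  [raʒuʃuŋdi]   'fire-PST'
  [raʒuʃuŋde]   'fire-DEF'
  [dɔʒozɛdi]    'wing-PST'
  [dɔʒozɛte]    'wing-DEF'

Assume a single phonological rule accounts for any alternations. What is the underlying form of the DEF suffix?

The DEF suffix surfaces as [-de] and [-te], depending on the final segment of the stem.
The PST suffix, which begins with [d], is invariant after every stem; so [d] is not altered by any rule here.
So the underlying form is /-te/, and voiceless stops become voiced after a nasal.

/-te/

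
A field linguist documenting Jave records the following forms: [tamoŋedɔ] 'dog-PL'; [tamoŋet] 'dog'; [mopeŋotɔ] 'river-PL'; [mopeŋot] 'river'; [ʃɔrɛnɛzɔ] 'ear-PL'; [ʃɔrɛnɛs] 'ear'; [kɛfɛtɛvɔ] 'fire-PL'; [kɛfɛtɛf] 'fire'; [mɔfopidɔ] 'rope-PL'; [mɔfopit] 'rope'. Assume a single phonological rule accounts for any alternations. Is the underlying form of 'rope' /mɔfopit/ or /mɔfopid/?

/mɔfopid/

'rope' shows [d] ~ [t] at the end of the stem ([mɔfopidɔ] vs [mɔfopit]).
The stem 'river' ([mopeŋotɔ], [mopeŋot]) shows [t] unchanged in both environments, so [t] cannot be basic with [d] derived before the PL suffix.
The alternation reflects word-final obstruent devoicing: voiced obstruents become voiceless word-finally. /d/ is underlying.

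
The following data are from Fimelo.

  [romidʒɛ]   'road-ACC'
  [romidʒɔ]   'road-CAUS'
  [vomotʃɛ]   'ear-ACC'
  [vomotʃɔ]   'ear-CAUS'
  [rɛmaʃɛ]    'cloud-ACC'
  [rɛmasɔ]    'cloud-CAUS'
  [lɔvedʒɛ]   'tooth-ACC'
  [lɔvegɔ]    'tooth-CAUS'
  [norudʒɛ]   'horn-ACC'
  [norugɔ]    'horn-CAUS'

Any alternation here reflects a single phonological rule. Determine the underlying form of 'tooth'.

/lɔveg/

In [lɔvedʒɛ] and [lɔvegɔ] the final segment of 'tooth' alternates: [dʒ] ~ [g].
The stem 'road' ([romidʒɛ], [romidʒɔ]) shows [dʒ] unchanged in both environments, so [dʒ] cannot be basic with [g] derived before the CAUS suffix.
The alternation reflects palatalization before a front vowel: /g/ and /s/ become palato-alveolar [dʒ] and [ʃ] before a front vowel. /g/ is underlying.
Hence 'tooth' is /lɔveg/ underlyingly.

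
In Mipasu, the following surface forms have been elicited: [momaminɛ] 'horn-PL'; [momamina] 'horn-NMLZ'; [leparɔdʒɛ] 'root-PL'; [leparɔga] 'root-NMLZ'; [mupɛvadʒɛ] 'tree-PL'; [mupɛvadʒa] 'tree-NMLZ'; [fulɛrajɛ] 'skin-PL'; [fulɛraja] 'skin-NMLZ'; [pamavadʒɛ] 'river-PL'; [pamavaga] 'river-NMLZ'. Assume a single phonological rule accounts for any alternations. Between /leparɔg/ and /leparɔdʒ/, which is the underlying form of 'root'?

The root 'root' surfaces as [leparɔdʒɛ] and [leparɔga], with a stem-final [dʒ] ~ [g] alternation.
But 'tree' keeps [dʒ] in both environments ([mupɛvadʒɛ], [mupɛvadʒa]), so there is no rule changing /dʒ/ to [g] before the NMLZ suffix.
So /g/ is underlying, and a rule of palatalization before a front vowel — /g/ becomes palato-alveolar [dʒ] before a front vowel — gives [dʒ].

/leparɔg/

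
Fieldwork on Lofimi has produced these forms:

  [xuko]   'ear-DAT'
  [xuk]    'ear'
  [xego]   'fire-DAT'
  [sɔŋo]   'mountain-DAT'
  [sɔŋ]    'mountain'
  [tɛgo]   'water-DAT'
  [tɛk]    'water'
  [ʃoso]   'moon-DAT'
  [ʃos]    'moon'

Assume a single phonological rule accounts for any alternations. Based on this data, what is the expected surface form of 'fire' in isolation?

[xek]

The root 'water' surfaces as [tɛgo] and [tɛk], with a stem-final [g] ~ [k] alternation.
If /k/ were underlying and a rule turned it into [g] before the DAT suffix, 'ear' would also alternate; but it has [k] in both [xuko] and [xuk].
The underlying segment must be /g/; voiced obstruents become voiceless word-finally, yielding [k] there.
The one attested form of 'fire', [xego], shows underlying /xeg/. Applying the same rule word-finally gives [xek].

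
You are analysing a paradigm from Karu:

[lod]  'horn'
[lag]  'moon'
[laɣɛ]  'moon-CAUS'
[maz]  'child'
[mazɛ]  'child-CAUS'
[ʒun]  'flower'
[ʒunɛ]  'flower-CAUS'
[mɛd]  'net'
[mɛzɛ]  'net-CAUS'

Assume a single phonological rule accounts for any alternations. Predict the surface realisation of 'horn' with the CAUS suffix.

In [mɛd] and [mɛzɛ] the final segment of 'net' alternates: [d] ~ [z].
If /z/ were underlying and a rule turned it into [d] in isolation, 'child' would also alternate; but it has [z] in both [maz] and [mazɛ].
The underlying segment must be /d/; voiced stops become fricatives between vowels, yielding [z] there.
From [lod] the stem 'horn' is /lod/; between vowels this yields [lozɛ].

[lozɛ]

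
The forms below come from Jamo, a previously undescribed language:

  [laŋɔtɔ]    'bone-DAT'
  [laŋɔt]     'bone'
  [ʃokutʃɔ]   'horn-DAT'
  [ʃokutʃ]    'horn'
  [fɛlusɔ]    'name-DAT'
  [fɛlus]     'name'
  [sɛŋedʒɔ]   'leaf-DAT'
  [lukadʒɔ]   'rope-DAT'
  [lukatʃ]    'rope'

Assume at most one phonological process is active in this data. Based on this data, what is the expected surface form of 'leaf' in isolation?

The root 'rope' surfaces as [lukadʒɔ] and [lukatʃ], with a stem-final [dʒ] ~ [tʃ] alternation.
But 'horn' keeps [tʃ] in both environments ([ʃokutʃɔ], [ʃokutʃ]), so there is no rule changing /tʃ/ to [dʒ] before the DAT suffix.
Therefore /dʒ/ is basic and [tʃ] is derived by word-final obstruent devoicing (voiced obstruents become voiceless word-finally).
From [sɛŋedʒɔ] the stem 'leaf' is /sɛŋedʒ/; word-finally this yields [sɛŋetʃ].

[sɛŋetʃ]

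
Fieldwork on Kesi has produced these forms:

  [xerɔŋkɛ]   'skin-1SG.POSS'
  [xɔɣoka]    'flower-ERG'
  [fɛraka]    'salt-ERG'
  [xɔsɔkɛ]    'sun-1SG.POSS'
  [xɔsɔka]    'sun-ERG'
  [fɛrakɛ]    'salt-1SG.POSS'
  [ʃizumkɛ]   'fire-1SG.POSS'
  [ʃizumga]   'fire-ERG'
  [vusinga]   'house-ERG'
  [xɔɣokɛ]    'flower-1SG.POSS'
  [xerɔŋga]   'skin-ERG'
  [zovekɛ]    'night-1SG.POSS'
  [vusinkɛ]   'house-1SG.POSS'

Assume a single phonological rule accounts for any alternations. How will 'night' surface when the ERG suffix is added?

[zoveka]

The ERG suffix surfaces as [-ga] and [-ka], depending on the final segment of the stem.
The 1SG.POSS suffix, which begins with [k], is invariant after every stem; so [k] is not altered by any rule here.
So the underlying form is /-ga/, and voiced stops become voiceless after a vowel.
After 'night', which ends in a vowel, the suffix surfaces as [-ka], giving [zoveka].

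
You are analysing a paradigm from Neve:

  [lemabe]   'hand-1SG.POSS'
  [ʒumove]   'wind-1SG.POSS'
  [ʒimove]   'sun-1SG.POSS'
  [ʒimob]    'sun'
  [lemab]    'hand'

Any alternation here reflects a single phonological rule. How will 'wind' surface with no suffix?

[ʒumob]

The stem for 'sun' ends in [b] in [ʒimob] but [v] in [ʒimove].
If /b/ were underlying and a rule turned it into [v] before the 1SG.POSS suffix, 'hand' would also alternate; but it has [b] in both [lemab] and [lemabe].
The underlying segment must be /v/; voiced fricatives become stops word-finally, yielding [b] there.
The one attested form of 'wind', [ʒumove], shows underlying /ʒumov/. Applying the same rule word-finally gives [ʒumob].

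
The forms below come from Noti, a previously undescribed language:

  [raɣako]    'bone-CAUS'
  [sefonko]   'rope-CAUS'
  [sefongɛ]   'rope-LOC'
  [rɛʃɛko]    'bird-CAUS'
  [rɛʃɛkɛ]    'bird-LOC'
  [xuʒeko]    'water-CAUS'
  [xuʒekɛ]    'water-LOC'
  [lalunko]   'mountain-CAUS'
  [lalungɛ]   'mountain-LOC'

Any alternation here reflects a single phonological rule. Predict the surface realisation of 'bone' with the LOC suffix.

[raɣakɛ]

The LOC suffix surfaces as [-gɛ] and [-kɛ], depending on the final segment of the stem.
By contrast the CAUS suffix keeps its initial [k] throughout — that segment must be underlying.
So the underlying form is /-gɛ/, and voiced stops become voiceless after a vowel.
After 'bone', which ends in a vowel, the suffix surfaces as [-kɛ], giving [raɣakɛ].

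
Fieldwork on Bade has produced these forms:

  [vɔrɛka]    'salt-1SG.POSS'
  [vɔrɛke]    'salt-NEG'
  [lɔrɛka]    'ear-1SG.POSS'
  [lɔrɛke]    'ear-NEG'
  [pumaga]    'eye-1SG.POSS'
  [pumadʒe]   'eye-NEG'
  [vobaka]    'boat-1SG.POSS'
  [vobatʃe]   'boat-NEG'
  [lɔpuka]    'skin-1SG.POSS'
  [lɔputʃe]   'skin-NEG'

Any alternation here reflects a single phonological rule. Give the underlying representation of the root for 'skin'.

'skin' shows [k] ~ [tʃ] at the end of the stem ([lɔpuka] vs [lɔputʃe]).
If /k/ were underlying and a rule turned it into [tʃ] before the NEG suffix, 'salt' would also alternate; but it has [k] in both [vɔrɛka] and [vɔrɛke].
The alternation reflects depalatalization: palato-alveolar /tʃ/ and /dʒ/ become [k] and [g] when no front vowel follows. /tʃ/ is underlying.

/lɔputʃ/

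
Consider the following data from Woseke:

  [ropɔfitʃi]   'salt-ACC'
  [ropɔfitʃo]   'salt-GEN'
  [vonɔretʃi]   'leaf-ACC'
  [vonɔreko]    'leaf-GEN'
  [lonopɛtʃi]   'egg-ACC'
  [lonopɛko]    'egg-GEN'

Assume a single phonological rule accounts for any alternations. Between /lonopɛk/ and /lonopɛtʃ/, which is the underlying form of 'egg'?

/lonopɛk/

The root 'egg' surfaces as [lonopɛtʃi] and [lonopɛko], with a stem-final [tʃ] ~ [k] alternation.
But 'salt' keeps [tʃ] in both environments ([ropɔfitʃi], [ropɔfitʃo]), so there is no rule changing /tʃ/ to [k] before the GEN suffix.
So /k/ is underlying, and a rule of palatalization before a front vowel — /k/ becomes palato-alveolar [tʃ] before a front vowel — gives [tʃ].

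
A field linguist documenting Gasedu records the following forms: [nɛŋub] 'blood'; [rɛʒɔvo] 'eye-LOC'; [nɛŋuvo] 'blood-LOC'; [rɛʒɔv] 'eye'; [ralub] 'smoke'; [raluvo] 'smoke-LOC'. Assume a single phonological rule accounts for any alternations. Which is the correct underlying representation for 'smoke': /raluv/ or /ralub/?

/ralub/

'smoke' shows [v] ~ [b] at the end of the stem ([raluvo] vs [ralub]).
The stem 'eye' ([rɛʒɔvo], [rɛʒɔv]) shows [v] unchanged in both environments, so [v] cannot be basic with [b] derived in isolation.
The alternation reflects intervocalic spirantization: voiced stops become fricatives between vowels. /b/ is underlying.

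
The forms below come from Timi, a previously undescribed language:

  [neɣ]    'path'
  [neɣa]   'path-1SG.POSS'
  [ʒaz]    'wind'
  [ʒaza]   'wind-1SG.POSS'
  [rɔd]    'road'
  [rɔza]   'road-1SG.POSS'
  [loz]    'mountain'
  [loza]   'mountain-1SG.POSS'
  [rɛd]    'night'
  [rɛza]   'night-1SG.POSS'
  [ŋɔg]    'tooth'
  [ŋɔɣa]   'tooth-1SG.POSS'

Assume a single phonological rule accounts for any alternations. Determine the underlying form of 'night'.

/rɛd/

The root 'night' surfaces as [rɛd] and [rɛza], with a stem-final [d] ~ [z] alternation.
Compare 'mountain', with invariant [z] in [loz] and [loza]: an analysis with underlying /z/ and a rule producing [d] in isolation would wrongly predict alternation here too.
The alternation reflects intervocalic spirantization: voiced stops become fricatives between vowels. /d/ is underlying.
The underlying form of 'night' is therefore /rɛd/.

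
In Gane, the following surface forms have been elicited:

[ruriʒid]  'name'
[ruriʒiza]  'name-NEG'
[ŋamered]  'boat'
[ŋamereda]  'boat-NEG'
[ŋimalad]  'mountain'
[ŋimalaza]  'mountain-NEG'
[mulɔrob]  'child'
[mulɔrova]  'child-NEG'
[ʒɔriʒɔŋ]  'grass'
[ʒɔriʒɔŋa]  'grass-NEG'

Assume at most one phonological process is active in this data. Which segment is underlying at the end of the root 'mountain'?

/z/

The stem for 'mountain' ends in [d] in [ŋimalad] but [z] in [ŋimalaza].
The stem 'boat' ([ŋamered], [ŋamereda]) shows [d] unchanged in both environments, so [d] cannot be basic with [z] derived before the NEG suffix.
Therefore /z/ is basic and [d] is derived by word-final hardening (voiced fricatives become stops word-finally).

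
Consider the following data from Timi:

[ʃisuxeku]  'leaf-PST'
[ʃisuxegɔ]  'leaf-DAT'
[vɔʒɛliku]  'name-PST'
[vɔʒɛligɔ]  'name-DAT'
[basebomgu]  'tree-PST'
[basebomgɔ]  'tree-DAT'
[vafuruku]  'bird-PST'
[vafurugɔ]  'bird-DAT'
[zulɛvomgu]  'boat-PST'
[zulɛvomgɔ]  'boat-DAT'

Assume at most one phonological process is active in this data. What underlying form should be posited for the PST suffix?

/-ku/

The PST morpheme has two allomorphs, [-gu] and [-ku].
By contrast the DAT suffix keeps its initial [g] throughout — that segment must be underlying.
The PST suffix is therefore /-ku/ underlyingly, with post-nasal voicing: voiceless stops become voiced after a nasal.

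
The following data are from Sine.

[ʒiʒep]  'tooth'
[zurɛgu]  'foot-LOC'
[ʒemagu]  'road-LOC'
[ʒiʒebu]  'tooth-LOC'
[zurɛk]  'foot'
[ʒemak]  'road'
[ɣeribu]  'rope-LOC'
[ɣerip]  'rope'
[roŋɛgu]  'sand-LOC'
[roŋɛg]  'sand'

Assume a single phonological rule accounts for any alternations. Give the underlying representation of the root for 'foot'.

/zurɛk/

The root 'foot' surfaces as [zurɛk] and [zurɛgu], with a stem-final [k] ~ [g] alternation.
The stem 'sand' ([roŋɛg], [roŋɛgu]) shows [g] unchanged in both environments, so [g] cannot be basic with [k] derived in isolation.
The alternation reflects intervocalic voicing: voiceless stops become voiced between vowels. /k/ is underlying.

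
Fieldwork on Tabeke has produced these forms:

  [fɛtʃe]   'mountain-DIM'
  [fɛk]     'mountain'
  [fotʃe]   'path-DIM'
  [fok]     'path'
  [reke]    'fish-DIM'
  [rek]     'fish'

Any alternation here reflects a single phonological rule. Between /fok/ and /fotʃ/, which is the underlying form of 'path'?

/fotʃ/

The root 'path' surfaces as [fotʃe] and [fok], with a stem-final [tʃ] ~ [k] alternation.
But 'fish' keeps [k] in both environments ([reke], [rek]), so there is no rule changing /k/ to [tʃ] before the DIM suffix.
The underlying segment must be /tʃ/; palato-alveolar /tʃ/ becomes [k] when no front vowel follows, yielding [k] there.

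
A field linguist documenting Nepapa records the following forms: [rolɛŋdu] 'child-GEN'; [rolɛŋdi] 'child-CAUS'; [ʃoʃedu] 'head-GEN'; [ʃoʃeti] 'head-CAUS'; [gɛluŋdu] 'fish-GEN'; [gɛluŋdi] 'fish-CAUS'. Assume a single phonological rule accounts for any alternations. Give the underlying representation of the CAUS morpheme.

/-ti/

The CAUS morpheme has two allomorphs, [-di] and [-ti].
The GEN suffix, which begins with [d], is invariant after every stem; so [d] is not altered by any rule here.
So the underlying form is /-ti/, and voiceless stops become voiced after a nasal.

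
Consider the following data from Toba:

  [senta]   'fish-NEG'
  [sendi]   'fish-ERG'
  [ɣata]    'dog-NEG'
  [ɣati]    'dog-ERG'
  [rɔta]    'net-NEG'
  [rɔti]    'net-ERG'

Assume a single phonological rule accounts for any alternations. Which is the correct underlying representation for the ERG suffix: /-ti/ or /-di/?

The ERG morpheme has two allomorphs, [-di] and [-ti].
The NEG suffix, which begins with [t], is invariant after every stem; so [t] is not altered by any rule here.
So the underlying form is /-di/, and voiced stops become voiceless after a vowel.

/-di/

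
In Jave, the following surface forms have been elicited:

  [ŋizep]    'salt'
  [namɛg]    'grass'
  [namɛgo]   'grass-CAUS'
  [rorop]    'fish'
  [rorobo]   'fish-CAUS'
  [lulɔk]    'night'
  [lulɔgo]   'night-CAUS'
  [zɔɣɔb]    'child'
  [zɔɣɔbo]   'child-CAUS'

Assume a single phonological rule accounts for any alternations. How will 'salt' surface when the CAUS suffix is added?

'fish' shows [p] ~ [b] at the end of the stem ([rorop] vs [rorobo]).
The stem 'child' ([zɔɣɔb], [zɔɣɔbo]) shows [b] unchanged in both environments, so [b] cannot be basic with [p] derived in isolation.
The alternation reflects intervocalic voicing: voiceless stops become voiced between vowels. /p/ is underlying.
The one attested form of 'salt', [ŋizep], shows underlying /ŋizep/. Applying the same rule between vowels gives [ŋizebo].

[ŋizebo]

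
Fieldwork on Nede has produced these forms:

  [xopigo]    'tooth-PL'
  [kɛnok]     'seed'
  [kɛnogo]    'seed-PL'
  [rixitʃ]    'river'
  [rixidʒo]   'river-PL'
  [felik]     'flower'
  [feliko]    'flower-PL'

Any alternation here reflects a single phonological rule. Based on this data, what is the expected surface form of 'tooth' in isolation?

[xopik]

'seed' shows [k] ~ [g] at the end of the stem ([kɛnok] vs [kɛnogo]).
The stem 'flower' ([felik], [feliko]) shows [k] unchanged in both environments, so [k] cannot be basic with [g] derived before the PL suffix.
Therefore /g/ is basic and [k] is derived by word-final obstruent devoicing (voiced obstruents become voiceless word-finally).
The one attested form of 'tooth', [xopigo], shows underlying /xopig/. Applying the same rule word-finally gives [xopik].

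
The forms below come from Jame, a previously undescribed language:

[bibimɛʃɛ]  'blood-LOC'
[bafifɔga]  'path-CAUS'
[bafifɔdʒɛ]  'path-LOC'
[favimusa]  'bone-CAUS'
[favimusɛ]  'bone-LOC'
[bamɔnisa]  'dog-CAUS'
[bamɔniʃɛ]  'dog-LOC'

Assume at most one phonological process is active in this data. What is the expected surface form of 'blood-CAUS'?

The root 'dog' surfaces as [bamɔnisa] and [bamɔniʃɛ], with a stem-final [s] ~ [ʃ] alternation.
But 'bone' keeps [s] in both environments ([favimusa], [favimusɛ]), so there is no rule changing /s/ to [ʃ] before the LOC suffix.
The alternation reflects depalatalization: palato-alveolar /dʒ/ and /ʃ/ become [g] and [s] when no front vowel follows. /ʃ/ is underlying.
The one attested form of 'blood', [bibimɛʃɛ], shows underlying /bibimɛʃ/. Applying the same rule when no front vowel follows gives [bibimɛsa].

[bibimɛsa]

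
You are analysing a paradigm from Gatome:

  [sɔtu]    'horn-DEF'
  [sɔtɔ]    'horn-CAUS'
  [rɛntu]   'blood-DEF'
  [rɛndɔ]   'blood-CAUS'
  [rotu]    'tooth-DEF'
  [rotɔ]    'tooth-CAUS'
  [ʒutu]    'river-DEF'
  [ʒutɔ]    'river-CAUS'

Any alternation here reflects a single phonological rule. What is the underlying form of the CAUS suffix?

/-dɔ/

The CAUS morpheme has two allomorphs, [-dɔ] and [-tɔ].
The DEF suffix, which begins with [t], is invariant after every stem; so [t] is not altered by any rule here.
The CAUS suffix is therefore /-dɔ/ underlyingly, with post-vocalic devoicing: voiced stops become voiceless after a vowel.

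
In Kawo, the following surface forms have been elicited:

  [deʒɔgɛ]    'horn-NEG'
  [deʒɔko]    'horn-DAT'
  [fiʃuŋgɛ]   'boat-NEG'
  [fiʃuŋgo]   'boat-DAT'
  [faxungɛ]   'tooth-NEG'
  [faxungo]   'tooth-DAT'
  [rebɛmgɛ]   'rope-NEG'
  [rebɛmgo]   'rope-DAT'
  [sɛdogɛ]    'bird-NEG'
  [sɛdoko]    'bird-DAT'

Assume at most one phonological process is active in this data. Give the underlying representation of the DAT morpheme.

/-ko/

The DAT morpheme has two allomorphs, [-go] and [-ko].
By contrast the NEG suffix keeps its initial [g] throughout — that segment must be underlying.
The DAT suffix is therefore /-ko/ underlyingly, with post-nasal voicing: voiceless stops become voiced after a nasal.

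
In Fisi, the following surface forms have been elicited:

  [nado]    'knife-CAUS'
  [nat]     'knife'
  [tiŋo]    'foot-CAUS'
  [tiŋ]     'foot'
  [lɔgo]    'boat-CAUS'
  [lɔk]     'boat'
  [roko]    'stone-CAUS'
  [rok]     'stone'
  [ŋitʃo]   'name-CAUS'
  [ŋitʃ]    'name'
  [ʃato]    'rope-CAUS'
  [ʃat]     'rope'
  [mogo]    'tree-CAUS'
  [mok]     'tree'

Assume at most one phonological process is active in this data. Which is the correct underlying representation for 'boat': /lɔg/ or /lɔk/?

/lɔg/

In [lɔgo] and [lɔk] the final segment of 'boat' alternates: [g] ~ [k].
Compare 'stone', with invariant [k] in [roko] and [rok]: an analysis with underlying /k/ and a rule producing [g] before the CAUS suffix would wrongly predict alternation here too.
So /g/ is underlying, and a rule of word-final obstruent devoicing — voiced obstruents become voiceless word-finally — gives [k].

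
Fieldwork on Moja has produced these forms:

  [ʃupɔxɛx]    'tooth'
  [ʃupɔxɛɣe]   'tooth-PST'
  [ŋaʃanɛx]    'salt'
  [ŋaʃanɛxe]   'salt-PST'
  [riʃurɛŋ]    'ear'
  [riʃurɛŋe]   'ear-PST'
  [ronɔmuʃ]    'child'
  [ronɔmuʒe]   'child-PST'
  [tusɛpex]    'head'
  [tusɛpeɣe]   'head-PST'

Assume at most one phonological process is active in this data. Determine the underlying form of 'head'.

In [tusɛpex] and [tusɛpeɣe] the final segment of 'head' alternates: [x] ~ [ɣ].
Compare 'salt', with invariant [x] in [ŋaʃanɛx] and [ŋaʃanɛxe]: an analysis with underlying /x/ and a rule producing [ɣ] before the PST suffix would wrongly predict alternation here too.
Therefore /ɣ/ is basic and [x] is derived by word-final obstruent devoicing (voiced obstruents become voiceless word-finally).
Hence 'head' is /tusɛpeɣ/ underlyingly.

/tusɛpeɣ/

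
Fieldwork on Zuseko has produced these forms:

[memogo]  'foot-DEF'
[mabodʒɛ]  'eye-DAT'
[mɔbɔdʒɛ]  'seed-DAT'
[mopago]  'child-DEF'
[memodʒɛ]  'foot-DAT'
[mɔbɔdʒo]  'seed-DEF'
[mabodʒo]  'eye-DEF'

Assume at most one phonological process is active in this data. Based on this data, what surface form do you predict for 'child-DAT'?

The root 'foot' surfaces as [memogo] and [memodʒɛ], with a stem-final [g] ~ [dʒ] alternation.
But 'eye' keeps [dʒ] in both environments ([mabodʒo], [mabodʒɛ]), so there is no rule changing /dʒ/ to [g] before the DEF suffix.
So /g/ is underlying, and a rule of palatalization before a front vowel — /g/ becomes palato-alveolar [dʒ] before a front vowel — gives [dʒ].
From [mopago] the stem 'child' is /mopag/; before a front vowel this yields [mopadʒɛ].

[mopadʒɛ]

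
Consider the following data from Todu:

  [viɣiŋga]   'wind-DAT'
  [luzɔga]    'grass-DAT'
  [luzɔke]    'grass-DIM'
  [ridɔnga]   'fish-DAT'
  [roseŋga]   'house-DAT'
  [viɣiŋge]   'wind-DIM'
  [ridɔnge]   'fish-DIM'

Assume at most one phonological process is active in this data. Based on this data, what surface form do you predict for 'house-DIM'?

[roseŋge]

The DIM suffix surfaces as [-ge] and [-ke], depending on the final segment of the stem.
The DAT suffix, which begins with [g], is invariant after every stem; so [g] is not altered by any rule here.
So the underlying form is /-ke/, and voiceless stops become voiced after a nasal.
After 'house', which ends in a nasal, the suffix surfaces as [-ge], giving [roseŋge].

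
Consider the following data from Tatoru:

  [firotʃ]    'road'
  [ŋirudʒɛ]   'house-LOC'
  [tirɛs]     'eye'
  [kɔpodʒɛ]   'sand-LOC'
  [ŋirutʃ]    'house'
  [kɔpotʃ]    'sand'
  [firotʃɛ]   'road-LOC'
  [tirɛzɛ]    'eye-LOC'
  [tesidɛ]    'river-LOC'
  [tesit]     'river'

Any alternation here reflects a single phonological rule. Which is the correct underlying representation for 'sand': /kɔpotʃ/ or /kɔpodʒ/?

The stem for 'sand' ends in [tʃ] in [kɔpotʃ] but [dʒ] in [kɔpodʒɛ].
Compare 'road', with invariant [tʃ] in [firotʃ] and [firotʃɛ]: an analysis with underlying /tʃ/ and a rule producing [dʒ] before the LOC suffix would wrongly predict alternation here too.
The alternation reflects word-final obstruent devoicing: voiced obstruents become voiceless word-finally. /dʒ/ is underlying.

/kɔpodʒ/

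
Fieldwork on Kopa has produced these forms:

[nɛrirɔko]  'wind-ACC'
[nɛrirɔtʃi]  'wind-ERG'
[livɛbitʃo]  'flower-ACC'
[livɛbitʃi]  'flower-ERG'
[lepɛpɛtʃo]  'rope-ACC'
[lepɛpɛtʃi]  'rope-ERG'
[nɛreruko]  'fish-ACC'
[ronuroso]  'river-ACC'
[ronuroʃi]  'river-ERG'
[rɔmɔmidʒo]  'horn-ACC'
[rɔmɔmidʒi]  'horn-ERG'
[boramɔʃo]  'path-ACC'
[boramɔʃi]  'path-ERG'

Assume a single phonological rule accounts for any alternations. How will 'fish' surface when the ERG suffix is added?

[nɛrerutʃi]

The stem for 'wind' ends in [k] in [nɛrirɔko] but [tʃ] in [nɛrirɔtʃi].
Compare 'flower', with invariant [tʃ] in [livɛbitʃo] and [livɛbitʃi]: an analysis with underlying /tʃ/ and a rule producing [k] before the ACC suffix would wrongly predict alternation here too.
The alternation reflects palatalization before a front vowel: /k/ and /s/ become palato-alveolar [tʃ] and [ʃ] before a front vowel. /k/ is underlying.
The one attested form of 'fish', [nɛreruko], shows underlying /nɛreruk/. Applying the same rule before a front vowel gives [nɛrerutʃi].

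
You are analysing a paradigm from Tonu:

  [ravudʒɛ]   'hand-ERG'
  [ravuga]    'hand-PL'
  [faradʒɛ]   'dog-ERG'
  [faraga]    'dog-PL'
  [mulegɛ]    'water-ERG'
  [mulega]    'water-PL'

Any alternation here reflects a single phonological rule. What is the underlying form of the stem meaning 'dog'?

'dog' shows [dʒ] ~ [g] at the end of the stem ([faradʒɛ] vs [faraga]).
The stem 'water' ([mulegɛ], [mulega]) shows [g] unchanged in both environments, so [g] cannot be basic with [dʒ] derived before the ERG suffix.
So /dʒ/ is underlying, and a rule of depalatalization — palato-alveolar /dʒ/ becomes [g] when no front vowel follows — gives [g].
Hence 'dog' is /faradʒ/ underlyingly.

/faradʒ/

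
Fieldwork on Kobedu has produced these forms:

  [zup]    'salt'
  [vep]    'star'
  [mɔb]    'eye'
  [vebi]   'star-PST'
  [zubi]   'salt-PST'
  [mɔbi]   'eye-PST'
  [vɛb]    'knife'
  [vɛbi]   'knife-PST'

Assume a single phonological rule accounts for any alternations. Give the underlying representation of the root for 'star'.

The stem for 'star' ends in [b] in [vebi] but [p] in [vep].
The stem 'knife' ([vɛbi], [vɛb]) shows [b] unchanged in both environments, so [b] cannot be basic with [p] derived in isolation.
Therefore /p/ is basic and [b] is derived by intervocalic voicing (voiceless stops become voiced between vowels).

/vep/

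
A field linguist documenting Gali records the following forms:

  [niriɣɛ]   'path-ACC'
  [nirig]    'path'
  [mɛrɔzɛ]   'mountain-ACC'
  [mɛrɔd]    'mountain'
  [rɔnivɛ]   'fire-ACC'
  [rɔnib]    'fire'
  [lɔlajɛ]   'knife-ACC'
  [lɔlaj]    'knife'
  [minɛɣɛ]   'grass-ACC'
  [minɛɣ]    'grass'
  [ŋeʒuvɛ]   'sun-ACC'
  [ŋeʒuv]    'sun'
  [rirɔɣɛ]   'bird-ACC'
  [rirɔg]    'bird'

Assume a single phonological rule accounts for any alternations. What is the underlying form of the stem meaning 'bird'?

/rirɔg/

'bird' shows [ɣ] ~ [g] at the end of the stem ([rirɔɣɛ] vs [rirɔg]).
The stem 'grass' ([minɛɣɛ], [minɛɣ]) shows [ɣ] unchanged in both environments, so [ɣ] cannot be basic with [g] derived in isolation.
Therefore /g/ is basic and [ɣ] is derived by intervocalic spirantization (voiced stops become fricatives between vowels).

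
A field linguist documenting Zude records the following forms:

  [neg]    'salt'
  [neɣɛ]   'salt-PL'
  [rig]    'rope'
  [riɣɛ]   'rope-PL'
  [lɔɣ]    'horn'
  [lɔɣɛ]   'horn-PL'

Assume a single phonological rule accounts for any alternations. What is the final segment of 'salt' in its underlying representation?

'salt' shows [g] ~ [ɣ] at the end of the stem ([neg] vs [neɣɛ]).
The stem 'horn' ([lɔɣ], [lɔɣɛ]) shows [ɣ] unchanged in both environments, so [ɣ] cannot be basic with [g] derived in isolation.
The alternation reflects intervocalic spirantization: voiced stops become fricatives between vowels. /g/ is underlying.

/g/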